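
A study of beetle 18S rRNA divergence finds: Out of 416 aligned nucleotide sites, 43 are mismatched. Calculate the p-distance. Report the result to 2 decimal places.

0.10

p = 43/416 = 0.103365… ≈ 0.10 (to 2 d.p.).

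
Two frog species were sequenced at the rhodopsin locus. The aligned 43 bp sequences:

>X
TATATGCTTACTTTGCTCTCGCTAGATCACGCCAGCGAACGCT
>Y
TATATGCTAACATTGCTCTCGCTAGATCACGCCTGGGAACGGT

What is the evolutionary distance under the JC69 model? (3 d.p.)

0.126

The sequences differ at 5 of 43 sites (9, 12, 34, 36, 42), so p = 5/43 ≈ 0.116279.
d = −(3/4) ln(1 − 4p/3) = −0.75 ln(1 − 0.155039) = −0.75 ln(0.844961)
  = −0.75 × (-0.168465) = 0.126349 substitutions/site.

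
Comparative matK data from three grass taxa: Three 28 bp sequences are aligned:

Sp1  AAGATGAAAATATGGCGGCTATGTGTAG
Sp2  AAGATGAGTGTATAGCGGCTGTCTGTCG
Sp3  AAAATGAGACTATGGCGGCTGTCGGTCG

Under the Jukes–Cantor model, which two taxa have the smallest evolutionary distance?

Sp2 and Sp3

Sp1–Sp2: 7/28 differ, p = 0.250, d = 0.304.
Sp1–Sp3: 7/28 differ, p = 0.250, d = 0.304.
Sp2–Sp3: 5/28 differ, p = 0.179, d = 0.204.
The smallest distance is between Sp2 and Sp3.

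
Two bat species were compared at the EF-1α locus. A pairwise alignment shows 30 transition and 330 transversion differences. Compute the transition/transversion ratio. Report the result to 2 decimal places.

0.09

R = 30/330 = 0.090909… ≈ 0.09 (to 2 d.p.).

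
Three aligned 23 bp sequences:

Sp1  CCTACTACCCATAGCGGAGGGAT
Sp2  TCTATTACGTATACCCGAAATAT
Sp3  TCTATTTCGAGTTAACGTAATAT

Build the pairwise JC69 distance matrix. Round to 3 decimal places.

d(Sp1,Sp2) = 0.553, d(Sp1,Sp3) = 1.252, d(Sp2,Sp3) = 0.390

Sp1–Sp2: 9/23 sites differ → p ≈ 0.391304, d = −0.75 ln(1 − 0.521739) = 0.553199 ≈ 0.553.
Sp1–Sp3: 14/23 sites differ → p ≈ 0.608696, d = −0.75 ln(1 − 0.811595) = 1.251871 ≈ 1.252.
Sp2–Sp3: 7/23 sites differ → p ≈ 0.304348, d = −0.75 ln(1 − 0.405797) = 0.390401 ≈ 0.390.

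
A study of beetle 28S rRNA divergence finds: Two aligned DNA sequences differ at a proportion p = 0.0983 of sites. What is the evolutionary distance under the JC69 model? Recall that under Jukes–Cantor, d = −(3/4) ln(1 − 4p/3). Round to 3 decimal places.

d = −(3/4) ln(1 − 4p/3) = −0.75 ln(1 − 0.131067) = −0.75 ln(0.868933)
  = −0.75 × (-0.140489) = 0.105367 substitutions/site.

0.105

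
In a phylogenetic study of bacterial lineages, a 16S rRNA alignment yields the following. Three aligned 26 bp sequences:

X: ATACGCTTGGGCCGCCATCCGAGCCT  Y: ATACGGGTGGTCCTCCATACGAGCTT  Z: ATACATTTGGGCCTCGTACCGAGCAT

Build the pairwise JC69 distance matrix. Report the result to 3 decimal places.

X–Y: 6/26 sites differ → p ≈ 0.230769, d = −0.75 ln(1 − 0.307692) = 0.275793 ≈ 0.276.
X–Z: 7/26 sites differ → p ≈ 0.269231, d = −0.75 ln(1 − 0.358975) = 0.333515 ≈ 0.334.
Y–Z: 9/26 sites differ → p ≈ 0.346154, d = −0.75 ln(1 − 0.461539) = 0.464280 ≈ 0.464.

d(X,Y) = 0.276, d(X,Z) = 0.334, d(Y,Z) = 0.464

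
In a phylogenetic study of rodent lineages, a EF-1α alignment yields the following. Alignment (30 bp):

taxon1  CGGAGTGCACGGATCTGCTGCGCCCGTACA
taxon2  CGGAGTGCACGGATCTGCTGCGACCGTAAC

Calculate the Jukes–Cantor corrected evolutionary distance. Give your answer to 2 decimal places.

The sequences differ at 3 of 30 sites (23, 29, 30), so p = 3/30 = 0.1.
d = −(3/4) ln(1 − 4p/3) = −0.75 ln(1 − 0.133333) = −0.75 ln(0.866667)
  = −0.75 × (-0.143100) = 0.107325 substitutions/site.

0.11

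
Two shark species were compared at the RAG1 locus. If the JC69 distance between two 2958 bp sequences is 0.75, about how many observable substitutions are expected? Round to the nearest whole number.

Invert JC69: p = (3/4)(1 − e^(−4d/3)) = 0.75 × (1 − e^(-1)) = 0.75 × (1 − 0.367879) = 0.474091.
Expected differing sites = pL ≈ 0.474091 × 2958 = 1402.361178 ≈ 1402.

1402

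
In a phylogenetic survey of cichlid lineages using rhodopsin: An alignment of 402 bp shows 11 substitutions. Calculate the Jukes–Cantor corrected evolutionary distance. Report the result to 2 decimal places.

0.03

p = 11/402 ≈ 0.027363.
d = −(3/4) ln(1 − 4p/3) = −0.75 ln(1 − 0.036484) = −0.75 ln(0.963516)
  = −0.75 × (-0.037166) = 0.027875 substitutions/site.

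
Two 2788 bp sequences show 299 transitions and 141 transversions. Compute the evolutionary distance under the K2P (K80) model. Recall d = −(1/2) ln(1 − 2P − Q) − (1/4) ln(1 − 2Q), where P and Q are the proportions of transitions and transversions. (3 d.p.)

P = 299/2788 ≈ 0.107245 and Q = 141/2788 ≈ 0.050574.
Under the Kimura two-parameter model, d = −½ ln(1 − 2P − Q) − ¼ ln(1 − 2Q).
1 − 2P − Q = 0.734936, giving −½ ln(0.734936) = 0.153986.
1 − 2Q = 0.898852, giving −¼ ln(0.898852) = 0.026659.
d = 0.153986 + 0.026659 = 0.180645.

0.181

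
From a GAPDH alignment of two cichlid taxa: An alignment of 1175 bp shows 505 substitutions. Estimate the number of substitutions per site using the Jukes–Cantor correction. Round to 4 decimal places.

p = 505/1175 ≈ 0.429787.
d = −(3/4) ln(1 − 4p/3) = −0.75 ln(1 − 0.573049) = −0.75 ln(0.426951)
  = −0.75 × (-0.851086) = 0.638315 substitutions/site.

0.6383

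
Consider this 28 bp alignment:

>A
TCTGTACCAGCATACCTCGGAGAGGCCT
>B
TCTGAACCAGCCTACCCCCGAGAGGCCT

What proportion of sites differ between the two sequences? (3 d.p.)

The sequences differ at 4 of 28 positions (sites 5, 12, 17, 19).
p = 4/28 = 0.142857… ≈ 0.143 (to 3 d.p.).

0.143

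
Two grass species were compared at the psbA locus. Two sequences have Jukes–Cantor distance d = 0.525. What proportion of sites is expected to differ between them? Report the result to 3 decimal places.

p = (3/4)(1 − e^(−4d/3)) = 0.75 × (1 − e^(-0.7)) = 0.75 × (1 − 0.496585) = 0.377561.

0.378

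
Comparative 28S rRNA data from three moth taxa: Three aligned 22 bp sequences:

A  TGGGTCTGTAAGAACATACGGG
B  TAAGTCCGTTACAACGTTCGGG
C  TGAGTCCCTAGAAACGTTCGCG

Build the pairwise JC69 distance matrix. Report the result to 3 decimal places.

A–B: 7/22 sites differ → p ≈ 0.318182, d = −0.75 ln(1 − 0.424243) = 0.414052 ≈ 0.414.
A–C: 8/22 sites differ → p ≈ 0.363636, d = −0.75 ln(1 − 0.484848) = 0.497470 ≈ 0.497.
B–C: 6/22 sites differ → p ≈ 0.272727, d = −0.75 ln(1 − 0.363636) = 0.338988 ≈ 0.339.

d(A,B) = 0.414, d(A,C) = 0.497, d(B,C) = 0.339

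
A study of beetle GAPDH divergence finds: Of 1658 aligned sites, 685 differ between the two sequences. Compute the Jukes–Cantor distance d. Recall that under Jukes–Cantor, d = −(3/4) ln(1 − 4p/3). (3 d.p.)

0.600

p = 685/1658 ≈ 0.413148.
d = −(3/4) ln(1 − 4p/3) = −0.75 ln(1 − 0.550864) = −0.75 ln(0.449136)
  = −0.75 × (-0.800430) = 0.600323 substitutions/site.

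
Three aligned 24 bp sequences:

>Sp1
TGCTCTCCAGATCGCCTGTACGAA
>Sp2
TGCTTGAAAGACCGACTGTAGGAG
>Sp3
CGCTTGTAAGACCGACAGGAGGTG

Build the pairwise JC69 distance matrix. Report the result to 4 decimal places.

d(Sp1,Sp2) = 0.4408, d(Sp1,Sp3) = 0.8240, d(Sp2,Sp3) = 0.2441

Sp1–Sp2: 8/24 sites differ → p ≈ 0.333333, d = −0.75 ln(1 − 0.444444) = 0.440839 ≈ 0.4408.
Sp1–Sp3: 12/24 sites differ → p = 0.5, d = −0.75 ln(1 − 0.666667) = 0.823960 ≈ 0.8240.
Sp2–Sp3: 5/24 sites differ → p ≈ 0.208333, d = −0.75 ln(1 − 0.277777) = 0.244066 ≈ 0.2441.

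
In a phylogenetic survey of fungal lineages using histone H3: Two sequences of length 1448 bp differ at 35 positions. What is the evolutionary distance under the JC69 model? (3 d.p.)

p = 35/1448 ≈ 0.024171.
d = −(3/4) ln(1 − 4p/3) = −0.75 ln(1 − 0.032228) = −0.75 ln(0.967772)
  = −0.75 × (-0.032759) = 0.024569 substitutions/site.

0.025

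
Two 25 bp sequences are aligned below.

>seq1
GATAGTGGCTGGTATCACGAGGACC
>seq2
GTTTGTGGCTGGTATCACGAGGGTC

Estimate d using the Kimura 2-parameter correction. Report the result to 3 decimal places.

Of 25 sites, 2 differences are transitions and 2 are transversions, so P = 2/25 = 0.08 and Q = 2/25 = 0.08.
Under the Kimura two-parameter model, d = −½ ln(1 − 2P − Q) − ¼ ln(1 − 2Q).
1 − 2P − Q = 0.76, giving −½ ln(0.76) = 0.137218.
1 − 2Q = 0.84, giving −¼ ln(0.84) = 0.043588.
d = 0.137218 + 0.043588 = 0.180806.

0.181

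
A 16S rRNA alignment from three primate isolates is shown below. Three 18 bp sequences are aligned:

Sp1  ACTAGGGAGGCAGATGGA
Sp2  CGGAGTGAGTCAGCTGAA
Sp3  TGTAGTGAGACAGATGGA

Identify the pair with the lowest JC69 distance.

Sp1–Sp2: 7/18 differ, p = 0.389, d = 0.548.
Sp1–Sp3: 4/18 differ, p = 0.222, d = 0.264.
Sp2–Sp3: 5/18 differ, p = 0.278, d = 0.347.
The smallest distance is between Sp1 and Sp3.

Sp1 and Sp3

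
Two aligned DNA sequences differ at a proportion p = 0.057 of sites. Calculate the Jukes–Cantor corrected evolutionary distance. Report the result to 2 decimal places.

0.06

d = −(3/4) ln(1 − 4p/3) = −0.75 ln(1 − 0.076) = −0.75 ln(0.924)
  = −0.75 × (-0.079043) = 0.059282 substitutions/site.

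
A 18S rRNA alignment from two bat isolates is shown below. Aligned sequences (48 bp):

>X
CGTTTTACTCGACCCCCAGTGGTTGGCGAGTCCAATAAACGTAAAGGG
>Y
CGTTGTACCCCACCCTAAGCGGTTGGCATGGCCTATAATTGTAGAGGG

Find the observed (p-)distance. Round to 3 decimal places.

The sequences differ at 13 of 48 positions.
p = 13/48 = 0.270833… ≈ 0.271 (to 3 d.p.).

0.271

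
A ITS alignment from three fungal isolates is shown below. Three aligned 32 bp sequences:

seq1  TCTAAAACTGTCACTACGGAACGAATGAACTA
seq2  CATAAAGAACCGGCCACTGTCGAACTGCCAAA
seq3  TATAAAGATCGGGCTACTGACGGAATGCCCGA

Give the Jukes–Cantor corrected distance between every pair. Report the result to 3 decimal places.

d(seq1,seq2) = 1.344, d(seq1,seq3) = 0.585, d(seq2,seq3) = 0.353

seq1–seq2: 20/32 sites differ → p = 0.625, d = −0.75 ln(1 − 0.833333) = 1.343818 ≈ 1.344.
seq1–seq3: 13/32 sites differ → p = 0.40625, d = −0.75 ln(1 − 0.541667) = 0.585119 ≈ 0.585.
seq2–seq3: 9/32 sites differ → p = 0.28125, d = −0.75 ln(1 − 0.375) = 0.352503 ≈ 0.353.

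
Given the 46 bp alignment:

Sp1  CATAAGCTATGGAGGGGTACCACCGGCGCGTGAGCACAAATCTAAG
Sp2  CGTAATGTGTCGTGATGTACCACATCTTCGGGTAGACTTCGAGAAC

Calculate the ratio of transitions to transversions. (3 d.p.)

Transitions are A↔G and C↔T; transversions are all other mismatches.
Transitions: 5. Transversions: 19.
R = 5/19 = 0.263157… ≈ 0.263 (to 3 d.p.).

0.263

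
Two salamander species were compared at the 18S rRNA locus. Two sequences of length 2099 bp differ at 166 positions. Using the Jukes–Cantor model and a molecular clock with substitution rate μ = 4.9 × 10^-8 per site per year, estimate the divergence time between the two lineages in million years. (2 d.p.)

0.85

p = 166/2099 ≈ 0.079085.
d = −(3/4) ln(1 − 4p/3) = −0.75 ln(1 − 0.105447) = −0.75 ln(0.894553)
  = −0.75 × (-0.111431) = 0.083573 substitutions/site.
Under a molecular clock d = 2μt, so t = d/(2μ) = 0.083573 / (2 × 4.9 × 10^-8) = 0.85 million years.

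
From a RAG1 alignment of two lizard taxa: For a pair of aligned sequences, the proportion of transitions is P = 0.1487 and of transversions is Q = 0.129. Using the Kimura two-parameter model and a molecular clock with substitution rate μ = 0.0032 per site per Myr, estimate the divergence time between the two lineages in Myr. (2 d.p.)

Under the Kimura two-parameter model, d = −½ ln(1 − 2P − Q) − ¼ ln(1 − 2Q).
1 − 2P − Q = 0.5736, giving −½ ln(0.5736) = 0.277911.
1 − 2Q = 0.742, giving −¼ ln(0.742) = 0.074602.
d = 0.277911 + 0.074602 = 0.352513.
Under a molecular clock d = 2μt, so t = d/(2μ) = 0.352513 / (2 × 0.0032) = 55.08 Myr.

55.08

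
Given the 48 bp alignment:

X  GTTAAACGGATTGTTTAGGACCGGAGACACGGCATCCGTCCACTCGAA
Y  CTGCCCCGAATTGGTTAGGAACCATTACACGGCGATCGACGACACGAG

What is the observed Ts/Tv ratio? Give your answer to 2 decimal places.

0.36

Transitions are A↔G and C↔T; transversions are all other mismatches.
Transitions: 5. Transversions: 14.
R = 5/14 = 0.357142… ≈ 0.36 (to 2 d.p.).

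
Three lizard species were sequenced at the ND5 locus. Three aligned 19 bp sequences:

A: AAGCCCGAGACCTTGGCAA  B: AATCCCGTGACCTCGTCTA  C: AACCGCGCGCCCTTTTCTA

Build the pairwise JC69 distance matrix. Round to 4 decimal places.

A–B: 5/19 sites differ → p ≈ 0.263158, d = −0.75 ln(1 − 0.350877) = 0.324100 ≈ 0.3241.
A–C: 7/19 sites differ → p ≈ 0.368421, d = −0.75 ln(1 − 0.491228) = 0.506816 ≈ 0.5068.
B–C: 6/19 sites differ → p ≈ 0.315789, d = −0.75 ln(1 − 0.421052) = 0.409907 ≈ 0.4099.

d(A,B) = 0.3241, d(A,C) = 0.5068, d(B,C) = 0.4099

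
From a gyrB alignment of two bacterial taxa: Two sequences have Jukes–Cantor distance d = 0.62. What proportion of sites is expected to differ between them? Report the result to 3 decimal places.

p = (3/4)(1 − e^(−4d/3)) = 0.75 × (1 − e^(-0.826667)) = 0.75 × (1 − 0.437505) = 0.421871.

0.422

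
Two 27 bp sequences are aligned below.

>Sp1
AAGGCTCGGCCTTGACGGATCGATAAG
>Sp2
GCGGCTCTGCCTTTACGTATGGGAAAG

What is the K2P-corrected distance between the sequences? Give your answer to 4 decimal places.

0.3783

Of 27 sites, 2 differences are transitions and 6 are transversions, so P = 2/27 ≈ 0.074074 and Q = 6/27 ≈ 0.222222.
Under the Kimura two-parameter model, d = −½ ln(1 − 2P − Q) − ¼ ln(1 − 2Q).
1 − 2P − Q = 0.62963, giving −½ ln(0.62963) = 0.231311.
1 − 2Q = 0.555556, giving −¼ ln(0.555556) = 0.146946.
d = 0.231311 + 0.146946 = 0.378257.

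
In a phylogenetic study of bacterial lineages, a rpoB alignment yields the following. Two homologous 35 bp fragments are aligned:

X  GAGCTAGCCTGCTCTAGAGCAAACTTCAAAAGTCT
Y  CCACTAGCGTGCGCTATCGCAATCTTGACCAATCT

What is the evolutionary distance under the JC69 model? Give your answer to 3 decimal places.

The sequences differ at 12 of 35 sites, so p = 12/35 ≈ 0.342857.
d = −(3/4) ln(1 − 4p/3) = −0.75 ln(1 − 0.457143) = −0.75 ln(0.542857)
  = −0.75 × (-0.610909) = 0.458182 substitutions/site.

0.458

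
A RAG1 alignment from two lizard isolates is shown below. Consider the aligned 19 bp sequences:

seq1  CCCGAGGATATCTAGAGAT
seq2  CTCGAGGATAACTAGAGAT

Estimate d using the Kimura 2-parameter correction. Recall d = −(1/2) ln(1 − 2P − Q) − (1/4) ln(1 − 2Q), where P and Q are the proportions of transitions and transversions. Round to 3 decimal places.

Of 19 sites, 1 differences are transitions and 1 are transversions, so P = 1/19 ≈ 0.052632 and Q = 1/19 ≈ 0.052632.
Under the Kimura two-parameter model, d = −½ ln(1 − 2P − Q) − ¼ ln(1 − 2Q).
1 − 2P − Q = 0.842104, giving −½ ln(0.842104) = 0.085926.
1 − 2Q = 0.894736, giving −¼ ln(0.894736) = 0.027807.
d = 0.085926 + 0.027807 = 0.113733.

0.114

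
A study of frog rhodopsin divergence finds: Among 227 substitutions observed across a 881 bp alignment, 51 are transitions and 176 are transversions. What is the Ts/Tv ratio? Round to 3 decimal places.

0.290

R = 51/176 = 0.289772… ≈ 0.290 (to 3 d.p.).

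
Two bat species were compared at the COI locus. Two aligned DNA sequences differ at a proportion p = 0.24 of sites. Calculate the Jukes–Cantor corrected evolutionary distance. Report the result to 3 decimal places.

d = −(3/4) ln(1 − 4p/3) = −0.75 ln(1 − 0.32) = −0.75 ln(0.68)
  = −0.75 × (-0.385662) = 0.289247 substitutions/site.

0.289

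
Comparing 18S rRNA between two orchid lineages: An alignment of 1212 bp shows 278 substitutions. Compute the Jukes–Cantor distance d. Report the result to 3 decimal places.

p = 278/1212 ≈ 0.229373.
d = −(3/4) ln(1 − 4p/3) = −0.75 ln(1 − 0.305831) = −0.75 ln(0.694169)
  = −0.75 × (-0.365040) = 0.273780 substitutions/site.

0.274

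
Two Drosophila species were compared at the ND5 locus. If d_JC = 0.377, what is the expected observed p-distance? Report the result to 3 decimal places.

p = (3/4)(1 − e^(−4d/3)) = 0.75 × (1 − e^(-0.502667)) = 0.75 × (1 − 0.604915) = 0.296314.

0.296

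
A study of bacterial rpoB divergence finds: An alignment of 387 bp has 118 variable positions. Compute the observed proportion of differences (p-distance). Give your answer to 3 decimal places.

p = 118/387 = 0.304909… ≈ 0.305 (to 3 d.p.).

0.305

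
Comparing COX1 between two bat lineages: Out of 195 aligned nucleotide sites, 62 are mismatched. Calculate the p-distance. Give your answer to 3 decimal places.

0.318

p = 62/195 = 0.317948… ≈ 0.318 (to 3 d.p.).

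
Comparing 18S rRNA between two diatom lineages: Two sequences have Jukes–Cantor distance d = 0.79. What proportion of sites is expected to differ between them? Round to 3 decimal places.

p = (3/4)(1 − e^(−4d/3)) = 0.75 × (1 − e^(-1.053333)) = 0.75 × (1 − 0.348773) = 0.488420.

0.488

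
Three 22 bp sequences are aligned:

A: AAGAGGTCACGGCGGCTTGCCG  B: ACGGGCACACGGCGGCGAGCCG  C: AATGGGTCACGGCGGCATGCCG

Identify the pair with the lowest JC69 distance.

A–B: 6/22 differ, p = 0.273, d = 0.339.
A–C: 3/22 differ, p = 0.136, d = 0.151.
B–C: 6/22 differ, p = 0.273, d = 0.339.
The smallest distance is between A and C.

A and C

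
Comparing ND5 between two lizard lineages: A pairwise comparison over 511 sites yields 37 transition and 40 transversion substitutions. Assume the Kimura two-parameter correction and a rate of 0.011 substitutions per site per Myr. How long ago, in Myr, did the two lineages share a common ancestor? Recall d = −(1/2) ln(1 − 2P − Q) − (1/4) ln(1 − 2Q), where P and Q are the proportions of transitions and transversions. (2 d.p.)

P = 37/511 ≈ 0.072407 and Q = 40/511 ≈ 0.078278.
Under the Kimura two-parameter model, d = −½ ln(1 − 2P − Q) − ¼ ln(1 − 2Q).
1 − 2P − Q = 0.776908, giving −½ ln(0.776908) = 0.126217.
1 − 2Q = 0.843444, giving −¼ ln(0.843444) = 0.042565.
d = 0.126217 + 0.042565 = 0.168782.
Under a molecular clock d = 2μt, so t = d/(2μ) = 0.168782 / (2 × 0.011) = 7.67 Myr.

7.67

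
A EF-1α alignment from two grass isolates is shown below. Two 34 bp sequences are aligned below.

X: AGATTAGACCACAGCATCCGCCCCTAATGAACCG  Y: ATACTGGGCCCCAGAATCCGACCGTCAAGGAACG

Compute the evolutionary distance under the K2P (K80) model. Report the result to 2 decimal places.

Of 34 sites, 4 differences are transitions and 8 are transversions, so P = 4/34 ≈ 0.117647 and Q = 8/34 ≈ 0.235294.
Under the Kimura two-parameter model, d = −½ ln(1 − 2P − Q) − ¼ ln(1 − 2Q).
1 − 2P − Q = 0.529412, giving −½ ln(0.529412) = 0.317994.
1 − 2Q = 0.529412, giving −¼ ln(0.529412) = 0.158997.
d = 0.317994 + 0.158997 = 0.476991.

0.48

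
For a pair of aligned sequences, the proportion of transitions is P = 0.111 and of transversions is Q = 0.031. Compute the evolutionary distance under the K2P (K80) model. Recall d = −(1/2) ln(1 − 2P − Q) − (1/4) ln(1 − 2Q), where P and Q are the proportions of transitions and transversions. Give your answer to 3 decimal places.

Under the Kimura two-parameter model, d = −½ ln(1 − 2P − Q) − ¼ ln(1 − 2Q).
1 − 2P − Q = 0.747, giving −½ ln(0.747) = 0.145845.
1 − 2Q = 0.938, giving −¼ ln(0.938) = 0.016001.
d = 0.145845 + 0.016001 = 0.161846.

0.162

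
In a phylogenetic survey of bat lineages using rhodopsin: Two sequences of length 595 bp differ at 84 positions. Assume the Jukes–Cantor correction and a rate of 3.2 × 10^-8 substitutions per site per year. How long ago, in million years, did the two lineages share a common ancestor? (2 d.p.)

2.44

p = 84/595 ≈ 0.141176.
d = −(3/4) ln(1 − 4p/3) = −0.75 ln(1 − 0.188235) = −0.75 ln(0.811765)
  = −0.75 × (-0.208544) = 0.156408 substitutions/site.
Under a molecular clock d = 2μt, so t = d/(2μ) = 0.156408 / (2 × 3.2 × 10^-8) = 2.44 million years.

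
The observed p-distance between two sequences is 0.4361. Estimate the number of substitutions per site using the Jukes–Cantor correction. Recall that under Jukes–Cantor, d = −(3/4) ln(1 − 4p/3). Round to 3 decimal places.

d = −(3/4) ln(1 − 4p/3) = −0.75 ln(1 − 0.581467) = −0.75 ln(0.418533)
  = −0.75 × (-0.871000) = 0.653250 substitutions/site.

0.653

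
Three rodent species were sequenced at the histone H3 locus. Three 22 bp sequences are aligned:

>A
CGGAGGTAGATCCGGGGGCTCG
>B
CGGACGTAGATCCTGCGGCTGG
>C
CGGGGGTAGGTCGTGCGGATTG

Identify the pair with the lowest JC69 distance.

A–B: 4/22 differ, p = 0.182, d = 0.208.
A–C: 7/22 differ, p = 0.318, d = 0.414.
B–C: 6/22 differ, p = 0.273, d = 0.339.
The smallest distance is between A and B.

A and B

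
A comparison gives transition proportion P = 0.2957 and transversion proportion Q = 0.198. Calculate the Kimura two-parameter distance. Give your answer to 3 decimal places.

0.905

Under the Kimura two-parameter model, d = −½ ln(1 − 2P − Q) − ¼ ln(1 − 2Q).
1 − 2P − Q = 0.2106, giving −½ ln(0.2106) = 0.778897.
1 − 2Q = 0.604, giving −¼ ln(0.604) = 0.126045.
d = 0.778897 + 0.126045 = 0.904942.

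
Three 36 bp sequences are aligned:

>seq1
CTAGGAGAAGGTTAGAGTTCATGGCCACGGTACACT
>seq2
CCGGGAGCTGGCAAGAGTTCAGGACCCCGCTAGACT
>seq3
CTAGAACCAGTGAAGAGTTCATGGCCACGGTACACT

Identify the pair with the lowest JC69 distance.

seq1–seq2: 11/36 differ, p = 0.306, d = 0.392.
seq1–seq3: 6/36 differ, p = 0.167, d = 0.188.
seq2–seq3: 12/36 differ, p = 0.333, d = 0.441.
The smallest distance is between seq1 and seq3.

seq1 and seq3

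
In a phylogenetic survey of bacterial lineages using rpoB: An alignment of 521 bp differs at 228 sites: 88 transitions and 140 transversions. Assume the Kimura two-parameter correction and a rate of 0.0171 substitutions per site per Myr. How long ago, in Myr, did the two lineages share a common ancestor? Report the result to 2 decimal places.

P = 88/521 ≈ 0.168906 and Q = 140/521 ≈ 0.268714.
Under the Kimura two-parameter model, d = −½ ln(1 − 2P − Q) − ¼ ln(1 − 2Q).
1 − 2P − Q = 0.393474, giving −½ ln(0.393474) = 0.466370.
1 − 2Q = 0.462572, giving −¼ ln(0.462572) = 0.192738.
d = 0.466370 + 0.192738 = 0.659108.
Under a molecular clock d = 2μt, so t = d/(2μ) = 0.659108 / (2 × 0.0171) = 19.27 Myr.

19.27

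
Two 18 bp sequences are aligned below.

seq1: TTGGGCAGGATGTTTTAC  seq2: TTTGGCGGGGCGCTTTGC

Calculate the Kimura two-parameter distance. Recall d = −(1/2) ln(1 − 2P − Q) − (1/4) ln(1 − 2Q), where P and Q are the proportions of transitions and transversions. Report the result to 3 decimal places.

0.502

Of 18 sites, 5 differences are transitions and 1 are transversions, so P = 5/18 ≈ 0.277778 and Q = 1/18 ≈ 0.055556.
Under the Kimura two-parameter model, d = −½ ln(1 − 2P − Q) − ¼ ln(1 − 2Q).
1 − 2P − Q = 0.388888, giving −½ ln(0.388888) = 0.472232.
1 − 2Q = 0.888888, giving −¼ ln(0.888888) = 0.029446.
d = 0.472232 + 0.029446 = 0.501678.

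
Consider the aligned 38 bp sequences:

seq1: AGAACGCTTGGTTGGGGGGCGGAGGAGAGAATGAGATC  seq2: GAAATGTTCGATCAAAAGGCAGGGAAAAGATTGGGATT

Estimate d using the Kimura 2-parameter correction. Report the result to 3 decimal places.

Of 38 sites, 17 differences are transitions and 1 are transversions, so P = 17/38 ≈ 0.447368 and Q = 1/38 ≈ 0.026316.
Under the Kimura two-parameter model, d = −½ ln(1 − 2P − Q) − ¼ ln(1 − 2Q).
1 − 2P − Q = 0.078948, giving −½ ln(0.078948) = 1.269483.
1 − 2Q = 0.947368, giving −¼ ln(0.947368) = 0.013517.
d = 1.269483 + 0.013517 = 1.283000.

1.283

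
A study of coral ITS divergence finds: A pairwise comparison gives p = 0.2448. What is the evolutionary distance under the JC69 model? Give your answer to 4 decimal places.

0.2963

d = −(3/4) ln(1 − 4p/3) = −0.75 ln(1 − 0.3264) = −0.75 ln(0.6736)
  = −0.75 × (-0.395119) = 0.296339 substitutions/site.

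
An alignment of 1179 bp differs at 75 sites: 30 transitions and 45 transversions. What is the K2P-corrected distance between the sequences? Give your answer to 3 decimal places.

0.066

P = 30/1179 ≈ 0.025445 and Q = 45/1179 ≈ 0.038168.
Under the Kimura two-parameter model, d = −½ ln(1 − 2P − Q) − ¼ ln(1 − 2Q).
1 − 2P − Q = 0.910942, giving −½ ln(0.910942) = 0.046638.
1 − 2Q = 0.923664, giving −¼ ln(0.923664) = 0.019852.
d = 0.046638 + 0.019852 = 0.066490.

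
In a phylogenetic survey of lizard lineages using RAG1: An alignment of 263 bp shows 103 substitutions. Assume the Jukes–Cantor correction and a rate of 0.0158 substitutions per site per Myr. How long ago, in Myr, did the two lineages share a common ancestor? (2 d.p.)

17.53

p = 103/263 ≈ 0.391635.
d = −(3/4) ln(1 − 4p/3) = −0.75 ln(1 − 0.52218) = −0.75 ln(0.47782)
  = −0.75 × (-0.738521) = 0.553891 substitutions/site.
Under a molecular clock d = 2μt, so t = d/(2μ) = 0.553891 / (2 × 0.0158) = 17.53 Myr.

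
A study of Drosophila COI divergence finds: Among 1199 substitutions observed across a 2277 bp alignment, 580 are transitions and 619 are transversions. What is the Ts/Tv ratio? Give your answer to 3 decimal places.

0.937

R = 580/619 = 0.936995… ≈ 0.937 (to 3 d.p.).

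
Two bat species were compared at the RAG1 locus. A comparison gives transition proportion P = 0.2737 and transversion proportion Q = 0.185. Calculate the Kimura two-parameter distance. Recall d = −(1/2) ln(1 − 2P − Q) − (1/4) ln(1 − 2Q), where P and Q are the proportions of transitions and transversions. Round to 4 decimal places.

Under the Kimura two-parameter model, d = −½ ln(1 − 2P − Q) − ¼ ln(1 − 2Q).
1 − 2P − Q = 0.2676, giving −½ ln(0.2676) = 0.659131.
1 − 2Q = 0.63, giving −¼ ln(0.63) = 0.115509.
d = 0.659131 + 0.115509 = 0.774640.

0.7746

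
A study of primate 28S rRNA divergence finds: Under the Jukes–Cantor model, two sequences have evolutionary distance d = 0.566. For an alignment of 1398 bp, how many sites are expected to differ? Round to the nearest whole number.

Invert JC69: p = (3/4)(1 − e^(−4d/3)) = 0.75 × (1 − e^(-0.754667)) = 0.75 × (1 − 0.470167) = 0.397375.
Expected differing sites = pL ≈ 0.397375 × 1398 = 555.53025 ≈ 556.

556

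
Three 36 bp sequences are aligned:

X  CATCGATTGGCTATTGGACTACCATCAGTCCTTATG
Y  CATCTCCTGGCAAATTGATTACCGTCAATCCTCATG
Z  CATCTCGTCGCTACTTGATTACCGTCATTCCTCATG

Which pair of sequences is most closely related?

X–Y: 10/36 differ, p = 0.278, d = 0.347.
X–Z: 10/36 differ, p = 0.278, d = 0.347.
Y–Z: 5/36 differ, p = 0.139, d = 0.154.
The smallest distance is between Y and Z.

Y and Z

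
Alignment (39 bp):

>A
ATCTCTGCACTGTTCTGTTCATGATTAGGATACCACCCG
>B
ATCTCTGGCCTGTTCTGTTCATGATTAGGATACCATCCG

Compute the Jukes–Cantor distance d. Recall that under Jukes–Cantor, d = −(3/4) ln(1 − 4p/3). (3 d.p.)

The sequences differ at 3 of 39 sites (8, 9, 36), so p = 3/39 ≈ 0.076923.
d = −(3/4) ln(1 − 4p/3) = −0.75 ln(1 − 0.102564) = −0.75 ln(0.897436)
  = −0.75 × (-0.108213) = 0.081160 substitutions/site.

0.081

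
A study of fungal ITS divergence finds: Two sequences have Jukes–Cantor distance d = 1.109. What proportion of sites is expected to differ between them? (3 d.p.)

p = (3/4)(1 − e^(−4d/3)) = 0.75 × (1 − e^(-1.478667)) = 0.75 × (1 − 0.227941) = 0.579044.

0.579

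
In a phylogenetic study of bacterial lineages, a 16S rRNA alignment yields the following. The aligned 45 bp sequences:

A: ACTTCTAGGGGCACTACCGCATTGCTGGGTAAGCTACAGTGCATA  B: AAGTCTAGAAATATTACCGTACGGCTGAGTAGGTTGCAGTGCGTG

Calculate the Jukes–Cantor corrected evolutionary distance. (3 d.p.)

0.482

The sequences differ at 16 of 45 sites, so p = 16/45 ≈ 0.355556.
d = −(3/4) ln(1 − 4p/3) = −0.75 ln(1 − 0.474075) = −0.75 ln(0.525925)
  = −0.75 × (-0.642597) = 0.481948 substitutions/site.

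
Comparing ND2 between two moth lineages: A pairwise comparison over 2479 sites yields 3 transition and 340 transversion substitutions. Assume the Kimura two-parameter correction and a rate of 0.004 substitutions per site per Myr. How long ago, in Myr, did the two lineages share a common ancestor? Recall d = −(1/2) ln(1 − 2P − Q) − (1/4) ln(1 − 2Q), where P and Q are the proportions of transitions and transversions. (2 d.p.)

P = 3/2479 ≈ 0.00121 and Q = 340/2479 ≈ 0.137152.
Under the Kimura two-parameter model, d = −½ ln(1 − 2P − Q) − ¼ ln(1 − 2Q).
1 − 2P − Q = 0.860428, giving −½ ln(0.860428) = 0.075163.
1 − 2Q = 0.725696, giving −¼ ln(0.725696) = 0.080156.
d = 0.075163 + 0.080156 = 0.155319.
Under a molecular clock d = 2μt, so t = d/(2μ) = 0.155319 / (2 × 0.004) = 19.41 Myr.

19.41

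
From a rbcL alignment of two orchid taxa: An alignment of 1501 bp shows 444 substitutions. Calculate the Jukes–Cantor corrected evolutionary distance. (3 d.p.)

p = 444/1501 ≈ 0.295803.
d = −(3/4) ln(1 − 4p/3) = −0.75 ln(1 − 0.394404) = −0.75 ln(0.605596)
  = −0.75 × (-0.501542) = 0.376157 substitutions/site.

0.376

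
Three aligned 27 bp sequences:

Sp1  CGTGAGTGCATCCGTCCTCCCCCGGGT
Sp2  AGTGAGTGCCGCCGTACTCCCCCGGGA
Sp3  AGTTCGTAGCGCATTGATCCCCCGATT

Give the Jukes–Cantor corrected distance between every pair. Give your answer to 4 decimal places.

d(Sp1,Sp2) = 0.2127, d(Sp1,Sp3) = 0.7704, d(Sp2,Sp3) = 0.5876

Sp1–Sp2: 5/27 sites differ → p ≈ 0.185185, d = −0.75 ln(1 − 0.246913) = 0.212681 ≈ 0.2127.
Sp1–Sp3: 13/27 sites differ → p ≈ 0.481481, d = −0.75 ln(1 − 0.641975) = 0.770364 ≈ 0.7704.
Sp2–Sp3: 11/27 sites differ → p ≈ 0.407407, d = −0.75 ln(1 − 0.543209) = 0.587647 ≈ 0.5876.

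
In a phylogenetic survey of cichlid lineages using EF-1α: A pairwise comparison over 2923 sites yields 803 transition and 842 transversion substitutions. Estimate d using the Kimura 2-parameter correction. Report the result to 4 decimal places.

1.1231

P = 803/2923 ≈ 0.274718 and Q = 842/2923 ≈ 0.28806.
Under the Kimura two-parameter model, d = −½ ln(1 − 2P − Q) − ¼ ln(1 − 2Q).
1 − 2P − Q = 0.162504, giving −½ ln(0.162504) = 0.908526.
1 − 2Q = 0.42388, giving −¼ ln(0.42388) = 0.214576.
d = 0.908526 + 0.214576 = 1.123102.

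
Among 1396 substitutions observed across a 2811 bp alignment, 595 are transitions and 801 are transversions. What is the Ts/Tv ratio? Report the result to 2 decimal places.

0.74

R = 595/801 = 0.742821… ≈ 0.74 (to 2 d.p.).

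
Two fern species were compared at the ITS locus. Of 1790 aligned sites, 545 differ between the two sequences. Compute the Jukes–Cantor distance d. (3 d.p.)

0.391

p = 545/1790 ≈ 0.304469.
d = −(3/4) ln(1 − 4p/3) = −0.75 ln(1 − 0.405959) = −0.75 ln(0.594041)
  = −0.75 × (-0.520807) = 0.390605 substitutions/site.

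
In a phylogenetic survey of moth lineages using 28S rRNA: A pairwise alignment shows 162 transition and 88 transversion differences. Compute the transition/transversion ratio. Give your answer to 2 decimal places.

R = 162/88 = 1.840909… ≈ 1.84 (to 2 d.p.).

1.84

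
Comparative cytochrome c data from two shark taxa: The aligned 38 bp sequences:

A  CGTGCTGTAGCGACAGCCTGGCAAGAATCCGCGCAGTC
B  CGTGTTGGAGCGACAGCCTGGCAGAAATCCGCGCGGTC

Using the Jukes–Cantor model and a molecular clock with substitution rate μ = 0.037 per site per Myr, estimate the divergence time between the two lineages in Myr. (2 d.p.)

The sequences differ at 5 of 38 sites (5, 8, 24, 25, 35), so p = 5/38 ≈ 0.131579.
d = −(3/4) ln(1 − 4p/3) = −0.75 ln(1 − 0.175439) = −0.75 ln(0.824561)
  = −0.75 × (-0.192904) = 0.144678 substitutions/site.
Under a molecular clock d = 2μt, so t = d/(2μ) = 0.144678 / (2 × 0.037) = 1.96 Myr.

1.96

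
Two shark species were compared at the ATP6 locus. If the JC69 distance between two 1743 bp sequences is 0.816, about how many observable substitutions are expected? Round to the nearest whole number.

Invert JC69: p = (3/4)(1 − e^(−4d/3)) = 0.75 × (1 − e^(-1.088)) = 0.75 × (1 − 0.336890) = 0.497333.
Expected differing sites = pL ≈ 0.497333 × 1743 = 866.851419 ≈ 867.

867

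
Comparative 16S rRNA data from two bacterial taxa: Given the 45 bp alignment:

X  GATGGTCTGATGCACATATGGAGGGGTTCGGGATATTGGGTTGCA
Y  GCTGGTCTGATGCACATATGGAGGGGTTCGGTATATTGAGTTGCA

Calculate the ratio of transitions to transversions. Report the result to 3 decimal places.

0.500

Transitions are A↔G and C↔T; transversions are all other mismatches.
Transitions: 1. Transversions: 2.
R = 1/2 = 0.500.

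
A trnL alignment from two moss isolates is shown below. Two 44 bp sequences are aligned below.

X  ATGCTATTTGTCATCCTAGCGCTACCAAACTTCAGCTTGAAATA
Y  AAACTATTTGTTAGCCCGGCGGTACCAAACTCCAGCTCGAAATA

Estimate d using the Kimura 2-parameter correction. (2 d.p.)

0.25

Of 44 sites, 6 differences are transitions and 3 are transversions, so P = 6/44 ≈ 0.136364 and Q = 3/44 ≈ 0.068182.
Under the Kimura two-parameter model, d = −½ ln(1 − 2P − Q) − ¼ ln(1 − 2Q).
1 − 2P − Q = 0.65909, giving −½ ln(0.65909) = 0.208448.
1 − 2Q = 0.863636, giving −¼ ln(0.863636) = 0.036651.
d = 0.208448 + 0.036651 = 0.245099.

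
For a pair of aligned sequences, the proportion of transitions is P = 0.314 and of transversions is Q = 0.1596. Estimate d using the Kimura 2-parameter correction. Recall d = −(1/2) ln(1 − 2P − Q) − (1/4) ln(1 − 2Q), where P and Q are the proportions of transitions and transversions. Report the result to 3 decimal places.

Under the Kimura two-parameter model, d = −½ ln(1 − 2P − Q) − ¼ ln(1 − 2Q).
1 − 2P − Q = 0.2124, giving −½ ln(0.2124) = 0.774642.
1 − 2Q = 0.6808, giving −¼ ln(0.6808) = 0.096122.
d = 0.774642 + 0.096122 = 0.870764.

0.871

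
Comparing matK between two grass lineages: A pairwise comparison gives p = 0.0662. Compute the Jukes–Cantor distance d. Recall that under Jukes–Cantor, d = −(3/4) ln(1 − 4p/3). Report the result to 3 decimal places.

d = −(3/4) ln(1 − 4p/3) = −0.75 ln(1 − 0.088267) = −0.75 ln(0.911733)
  = −0.75 × (-0.092408) = 0.069306 substitutions/site.

0.069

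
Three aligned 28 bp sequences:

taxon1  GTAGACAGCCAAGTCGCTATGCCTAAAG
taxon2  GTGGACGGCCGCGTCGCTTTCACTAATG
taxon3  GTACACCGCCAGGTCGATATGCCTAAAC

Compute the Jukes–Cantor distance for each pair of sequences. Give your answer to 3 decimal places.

d(taxon1,taxon2) = 0.360, d(taxon1,taxon3) = 0.204, d(taxon2,taxon3) = 0.556

taxon1–taxon2: 8/28 sites differ → p ≈ 0.285714, d = −0.75 ln(1 − 0.380952) = 0.359679 ≈ 0.360.
taxon1–taxon3: 5/28 sites differ → p ≈ 0.178571, d = −0.75 ln(1 − 0.238095) = 0.203950 ≈ 0.204.
taxon2–taxon3: 11/28 sites differ → p ≈ 0.392857, d = −0.75 ln(1 − 0.523809) = 0.556452 ≈ 0.556.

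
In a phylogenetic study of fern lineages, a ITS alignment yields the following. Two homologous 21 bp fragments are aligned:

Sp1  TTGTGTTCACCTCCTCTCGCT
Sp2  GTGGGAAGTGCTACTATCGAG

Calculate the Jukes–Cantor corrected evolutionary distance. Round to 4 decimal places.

0.8990

The sequences differ at 11 of 21 sites, so p = 11/21 ≈ 0.52381.
d = −(3/4) ln(1 − 4p/3) = −0.75 ln(1 − 0.698413) = −0.75 ln(0.301587)
  = −0.75 × (-1.198697) = 0.899023 substitutions/site.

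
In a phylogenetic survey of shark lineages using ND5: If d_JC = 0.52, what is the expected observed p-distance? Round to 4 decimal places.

p = (3/4)(1 − e^(−4d/3)) = 0.75 × (1 − e^(-0.693333)) = 0.75 × (1 − 0.499907) = 0.375070.

0.3751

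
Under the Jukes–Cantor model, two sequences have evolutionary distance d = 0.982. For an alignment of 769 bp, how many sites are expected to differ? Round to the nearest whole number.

421

Invert JC69: p = (3/4)(1 − e^(−4d/3)) = 0.75 × (1 − e^(-1.309333)) = 0.75 × (1 − 0.270000) = 0.547500.
Expected differing sites = pL ≈ 0.547500 × 769 = 421.0275 ≈ 421.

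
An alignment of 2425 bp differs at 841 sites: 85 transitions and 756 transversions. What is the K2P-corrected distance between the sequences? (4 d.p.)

0.4847

P = 85/2425 ≈ 0.035052 and Q = 756/2425 ≈ 0.311753.
Under the Kimura two-parameter model, d = −½ ln(1 − 2P − Q) − ¼ ln(1 − 2Q).
1 − 2P − Q = 0.618143, giving −½ ln(0.618143) = 0.240518.
1 − 2Q = 0.376494, giving −¼ ln(0.376494) = 0.244213.
d = 0.240518 + 0.244213 = 0.484731.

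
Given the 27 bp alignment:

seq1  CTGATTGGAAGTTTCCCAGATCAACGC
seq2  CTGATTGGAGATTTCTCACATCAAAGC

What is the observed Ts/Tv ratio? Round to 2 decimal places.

Transitions are A↔G and C↔T; transversions are all other mismatches.
Transitions: 3. Transversions: 2.
R = 3/2 = 1.50.

1.50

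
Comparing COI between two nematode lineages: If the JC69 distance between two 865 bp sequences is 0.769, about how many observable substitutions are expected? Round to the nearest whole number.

416

Invert JC69: p = (3/4)(1 − e^(−4d/3)) = 0.75 × (1 − e^(-1.025333)) = 0.75 × (1 − 0.358677) = 0.480992.
Expected differing sites = pL ≈ 0.480992 × 865 = 416.05808 ≈ 416.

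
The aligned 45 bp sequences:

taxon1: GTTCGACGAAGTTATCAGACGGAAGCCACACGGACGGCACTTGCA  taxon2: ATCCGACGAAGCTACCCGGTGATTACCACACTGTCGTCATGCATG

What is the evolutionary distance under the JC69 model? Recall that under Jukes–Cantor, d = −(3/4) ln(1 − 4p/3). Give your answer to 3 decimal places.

0.673

The sequences differ at 20 of 45 sites, so p = 20/45 ≈ 0.444444.
d = −(3/4) ln(1 − 4p/3) = −0.75 ln(1 − 0.592592) = −0.75 ln(0.407408)
  = −0.75 × (-0.897940) = 0.673455 substitutions/site.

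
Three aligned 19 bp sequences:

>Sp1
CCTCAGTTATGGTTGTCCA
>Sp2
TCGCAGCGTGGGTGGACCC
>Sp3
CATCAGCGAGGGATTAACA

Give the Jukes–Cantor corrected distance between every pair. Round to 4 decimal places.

d(Sp1,Sp2) = 0.7489, d(Sp1,Sp3) = 0.6181, d(Sp2,Sp3) = 0.7489

Sp1–Sp2: 9/19 sites differ → p ≈ 0.473684, d = −0.75 ln(1 − 0.631579) = 0.748897 ≈ 0.7489.
Sp1–Sp3: 8/19 sites differ → p ≈ 0.421053, d = −0.75 ln(1 − 0.561404) = 0.618132 ≈ 0.6181.
Sp2–Sp3: 9/19 sites differ → p ≈ 0.473684, d = −0.75 ln(1 − 0.631579) = 0.748897 ≈ 0.7489.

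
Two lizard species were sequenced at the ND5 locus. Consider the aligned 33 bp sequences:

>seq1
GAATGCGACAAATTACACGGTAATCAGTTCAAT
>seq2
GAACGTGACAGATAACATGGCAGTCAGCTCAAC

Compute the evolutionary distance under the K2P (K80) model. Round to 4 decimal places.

Of 33 sites, 8 differences are transitions and 1 are transversions, so P = 8/33 ≈ 0.242424 and Q = 1/33 ≈ 0.030303.
Under the Kimura two-parameter model, d = −½ ln(1 − 2P − Q) − ¼ ln(1 − 2Q).
1 − 2P − Q = 0.484849, giving −½ ln(0.484849) = 0.361959.
1 − 2Q = 0.939394, giving −¼ ln(0.939394) = 0.015630.
d = 0.361959 + 0.015630 = 0.377589.

0.3776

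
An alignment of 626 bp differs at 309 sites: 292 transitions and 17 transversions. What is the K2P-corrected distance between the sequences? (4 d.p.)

1.6242

P = 292/626 ≈ 0.466454 and Q = 17/626 ≈ 0.027157.
Under the Kimura two-parameter model, d = −½ ln(1 − 2P − Q) − ¼ ln(1 − 2Q).
1 − 2P − Q = 0.039935, giving −½ ln(0.039935) = 1.610251.
1 − 2Q = 0.945686, giving −¼ ln(0.945686) = 0.013961.
d = 1.610251 + 0.013961 = 1.624212.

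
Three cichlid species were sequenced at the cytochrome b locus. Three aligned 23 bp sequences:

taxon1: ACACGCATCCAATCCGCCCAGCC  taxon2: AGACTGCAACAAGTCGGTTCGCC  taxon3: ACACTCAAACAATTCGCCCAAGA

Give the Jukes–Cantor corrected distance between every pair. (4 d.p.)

d(taxon1,taxon2) = 0.8922, d(taxon1,taxon3) = 0.3904, d(taxon2,taxon3) = 0.7614

taxon1–taxon2: 12/23 sites differ → p ≈ 0.521739, d = −0.75 ln(1 − 0.695652) = 0.892188 ≈ 0.8922.
taxon1–taxon3: 7/23 sites differ → p ≈ 0.304348, d = −0.75 ln(1 − 0.405797) = 0.390401 ≈ 0.3904.
taxon2–taxon3: 11/23 sites differ → p ≈ 0.478261, d = −0.75 ln(1 − 0.637681) = 0.761423 ≈ 0.7614.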